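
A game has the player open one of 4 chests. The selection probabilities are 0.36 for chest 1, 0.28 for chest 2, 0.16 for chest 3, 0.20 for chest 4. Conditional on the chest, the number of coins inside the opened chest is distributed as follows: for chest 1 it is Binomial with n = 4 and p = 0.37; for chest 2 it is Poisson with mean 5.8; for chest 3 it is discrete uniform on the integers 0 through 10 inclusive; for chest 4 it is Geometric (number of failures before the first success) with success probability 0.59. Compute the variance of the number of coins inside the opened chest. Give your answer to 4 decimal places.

8.5157

Per component, 1: μ=1.48, E[X²]=3.1228; 2: μ=5.8, E[X²]=39.44; 3: μ=5, E[X²]=35; 4: μ=0.694915, E[X²]=1.66073.
E[X] = 0.36·1.48 + 0.28·5.8 + 0.16·5 + 0.2·0.694915 = 3.09578.
E[X²] = 0.36·3.1228 + 0.28·39.44 + 0.16·35 + 0.2·1.66073 = 18.0996.
Var(X) = E[X²] − (E[X])² = 18.0996 − 9.58387 = 8.51568.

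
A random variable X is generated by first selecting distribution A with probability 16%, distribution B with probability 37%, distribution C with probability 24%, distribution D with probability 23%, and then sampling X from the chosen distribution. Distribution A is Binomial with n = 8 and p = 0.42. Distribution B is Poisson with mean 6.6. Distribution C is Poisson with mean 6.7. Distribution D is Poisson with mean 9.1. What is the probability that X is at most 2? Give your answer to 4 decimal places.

0.0690

Conditional on each component, P(X ≤ 2): A: 0.275023; B: 0.0399676; C: 0.0371058; D: 0.00575135.
By total probability, P(X ≤ 2) = 0.16·0.275023 + 0.37·0.0399676 + 0.24·0.0371058 + 0.23·0.00575135 = 0.06902.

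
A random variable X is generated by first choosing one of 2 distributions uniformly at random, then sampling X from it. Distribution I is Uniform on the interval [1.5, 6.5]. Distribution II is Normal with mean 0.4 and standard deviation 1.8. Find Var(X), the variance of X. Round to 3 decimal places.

Per component, I: μ=4, E[X²]=18.0833; II: μ=0.4, E[X²]=3.4.
E[X] = 0.5·4 + 0.5·0.4 = 2.2.
E[X²] = 0.5·18.0833 + 0.5·3.4 = 10.7417.
Var(X) = E[X²] − (E[X])² = 10.7417 − 4.84 = 5.90167.

5.902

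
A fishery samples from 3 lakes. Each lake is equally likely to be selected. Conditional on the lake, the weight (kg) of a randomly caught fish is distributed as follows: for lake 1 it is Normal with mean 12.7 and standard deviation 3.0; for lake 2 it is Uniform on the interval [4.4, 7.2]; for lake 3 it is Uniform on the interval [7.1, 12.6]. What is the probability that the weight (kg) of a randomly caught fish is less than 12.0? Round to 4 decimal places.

0.7662

Conditional on each lake, P(X < 12.0): 1: 0.407751; 2: 1; 3: 0.890909.
By total probability, P(X < 12.0) = 0.333333·0.407751 + 0.333333·1 + 0.333333·0.890909 = 0.76622.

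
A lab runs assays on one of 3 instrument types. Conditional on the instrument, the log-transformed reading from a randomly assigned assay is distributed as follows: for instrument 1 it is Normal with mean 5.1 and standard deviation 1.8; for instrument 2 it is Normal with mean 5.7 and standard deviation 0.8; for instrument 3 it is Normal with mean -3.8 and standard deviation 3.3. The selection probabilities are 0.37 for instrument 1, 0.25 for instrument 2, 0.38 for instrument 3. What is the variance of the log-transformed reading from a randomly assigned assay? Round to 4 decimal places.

25.2410

Per component, 1: μ=5.1, E[X²]=29.25; 2: μ=5.7, E[X²]=33.13; 3: μ=-3.8, E[X²]=25.33.
E[X] = 0.37·5.1 + 0.25·5.7 + 0.38·-3.8 = 1.868.
E[X²] = 0.37·29.25 + 0.25·33.13 + 0.38·25.33 = 28.7304.
Var(X) = E[X²] − (E[X])² = 28.7304 − 3.48942 = 25.241.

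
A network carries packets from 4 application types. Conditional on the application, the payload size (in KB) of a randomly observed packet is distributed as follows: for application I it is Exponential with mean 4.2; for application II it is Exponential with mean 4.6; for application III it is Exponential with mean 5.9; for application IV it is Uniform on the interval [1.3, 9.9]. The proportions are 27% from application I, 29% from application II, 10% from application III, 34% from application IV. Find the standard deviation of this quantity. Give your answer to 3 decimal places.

4.111

Per component, I: μ=4.2, E[X²]=35.28; II: μ=4.6, E[X²]=42.32; III: μ=5.9, E[X²]=69.62; IV: μ=5.6, E[X²]=37.5233.
E[X] = 0.27·4.2 + 0.29·4.6 + 0.1·5.9 + 0.34·5.6 = 4.962.
E[X²] = 0.27·35.28 + 0.29·42.32 + 0.1·69.62 + 0.34·37.5233 = 41.5183.
Var(X) = E[X²] − (E[X])² = 41.5183 − 24.6214 = 16.8969.
SD(X) = √16.8969 = 4.11058.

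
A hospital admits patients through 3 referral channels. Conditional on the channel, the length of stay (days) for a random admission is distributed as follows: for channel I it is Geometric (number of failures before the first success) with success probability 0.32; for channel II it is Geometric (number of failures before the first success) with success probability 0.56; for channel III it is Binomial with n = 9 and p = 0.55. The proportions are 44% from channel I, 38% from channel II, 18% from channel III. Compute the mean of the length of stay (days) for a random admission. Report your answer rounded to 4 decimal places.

Component means — I: 2.125; II: 0.785714; III: 4.95.
E[X] = 0.44·2.125 + 0.38·0.785714 + 0.18·4.95 = 2.12457.

2.1246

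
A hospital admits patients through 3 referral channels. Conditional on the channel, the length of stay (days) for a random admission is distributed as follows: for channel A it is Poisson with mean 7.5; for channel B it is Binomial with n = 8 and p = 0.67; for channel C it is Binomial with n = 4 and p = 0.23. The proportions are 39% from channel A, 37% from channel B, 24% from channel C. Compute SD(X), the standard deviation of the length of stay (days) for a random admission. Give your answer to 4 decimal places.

3.1958

Per component, A: μ=7.5, E[X²]=63.75; B: μ=5.36, E[X²]=30.4984; C: μ=0.92, E[X²]=1.5548.
E[X] = 0.39·7.5 + 0.37·5.36 + 0.24·0.92 = 5.129.
E[X²] = 0.39·63.75 + 0.37·30.4984 + 0.24·1.5548 = 36.5201.
Var(X) = E[X²] − (E[X])² = 36.5201 − 26.3066 = 10.2134.
SD(X) = √10.2134 = 3.19584.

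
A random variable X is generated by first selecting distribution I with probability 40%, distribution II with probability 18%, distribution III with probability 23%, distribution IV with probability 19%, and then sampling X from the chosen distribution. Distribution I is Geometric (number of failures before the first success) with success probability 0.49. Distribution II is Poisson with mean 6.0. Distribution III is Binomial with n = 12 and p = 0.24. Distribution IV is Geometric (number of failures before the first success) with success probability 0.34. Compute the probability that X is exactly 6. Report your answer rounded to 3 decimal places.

Conditional on each component, P(X = 6): I: 0.00862218; II: 0.160623; III: 0.0340268; IV: 0.0281023.
By total probability, P(X = 6) = 0.4·0.00862218 + 0.18·0.160623 + 0.23·0.0340268 + 0.19·0.0281023 = 0.0455266.

0.046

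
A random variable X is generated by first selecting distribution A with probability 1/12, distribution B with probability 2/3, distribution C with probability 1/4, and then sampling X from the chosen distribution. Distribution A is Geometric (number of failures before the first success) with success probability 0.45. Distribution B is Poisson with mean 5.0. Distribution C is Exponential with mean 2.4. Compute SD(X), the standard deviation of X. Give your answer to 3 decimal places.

2.636

Per component, A: μ=1.22222, E[X²]=4.20988; B: μ=5, E[X²]=30; C: μ=2.4, E[X²]=11.52.
E[X] = 0.0833333·1.22222 + 0.666667·5 + 0.25·2.4 = 4.03519.
E[X²] = 0.0833333·4.20988 + 0.666667·30 + 0.25·11.52 = 23.2308.
Var(X) = E[X²] − (E[X])² = 23.2308 − 16.2827 = 6.9481.
SD(X) = √6.9481 = 2.63593.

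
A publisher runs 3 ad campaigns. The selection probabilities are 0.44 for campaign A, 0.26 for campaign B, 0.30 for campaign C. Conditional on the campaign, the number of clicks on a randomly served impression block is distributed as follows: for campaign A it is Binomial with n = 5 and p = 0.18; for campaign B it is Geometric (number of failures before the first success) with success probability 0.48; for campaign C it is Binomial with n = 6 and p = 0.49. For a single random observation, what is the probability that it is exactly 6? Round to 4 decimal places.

Conditional on each campaign, P(X = 6): A: 0; B: 0.00948989; C: 0.0138413.
By total probability, P(X = 6) = 0.44·0 + 0.26·0.00948989 + 0.3·0.0138413 = 0.00661976.

0.0066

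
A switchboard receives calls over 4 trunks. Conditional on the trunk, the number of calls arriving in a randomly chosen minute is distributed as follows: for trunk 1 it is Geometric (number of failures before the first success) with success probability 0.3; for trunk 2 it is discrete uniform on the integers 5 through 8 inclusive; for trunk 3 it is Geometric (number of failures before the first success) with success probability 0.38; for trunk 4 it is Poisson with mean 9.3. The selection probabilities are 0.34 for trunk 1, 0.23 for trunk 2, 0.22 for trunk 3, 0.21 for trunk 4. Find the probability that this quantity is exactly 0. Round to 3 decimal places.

Conditional on each trunk, P(X = 0): 1: 0.3; 2: 0; 3: 0.38; 4: 9.14242e-05.
By total probability, P(X = 0) = 0.34·0.3 + 0.23·0 + 0.22·0.38 + 0.21·9.14242e-05 = 0.185619.

0.186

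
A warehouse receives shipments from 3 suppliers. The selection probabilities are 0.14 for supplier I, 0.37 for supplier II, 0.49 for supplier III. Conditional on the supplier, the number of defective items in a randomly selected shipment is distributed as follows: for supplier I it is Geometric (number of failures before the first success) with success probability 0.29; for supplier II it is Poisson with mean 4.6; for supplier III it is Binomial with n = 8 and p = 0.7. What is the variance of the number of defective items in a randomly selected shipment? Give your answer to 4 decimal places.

Per component, I: μ=2.44828, E[X²]=14.4364; II: μ=4.6, E[X²]=25.76; III: μ=5.6, E[X²]=33.04.
E[X] = 0.14·2.44828 + 0.37·4.6 + 0.49·5.6 = 4.78876.
E[X²] = 0.14·14.4364 + 0.37·25.76 + 0.49·33.04 = 27.7419.
Var(X) = E[X²] − (E[X])² = 27.7419 − 22.9322 = 4.80968.

4.8097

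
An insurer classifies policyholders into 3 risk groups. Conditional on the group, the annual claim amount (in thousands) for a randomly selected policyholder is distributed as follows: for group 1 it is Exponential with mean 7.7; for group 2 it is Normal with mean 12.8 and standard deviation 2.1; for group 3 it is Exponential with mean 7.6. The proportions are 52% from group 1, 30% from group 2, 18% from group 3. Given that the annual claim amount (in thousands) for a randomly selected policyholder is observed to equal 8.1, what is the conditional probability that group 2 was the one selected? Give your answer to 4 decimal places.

0.1279

Likelihoods f(8.1 | ·): 1: 0.045358; 2: 0.0155233; 3: 0.0453231.
Posterior ∝ prior × likelihood. Numerator for 2: 0.3·0.0155233 = 0.004657.
Normalizing constant: 0.52·0.045358 + 0.3·0.0155233 + 0.18·0.0453231 = 0.0364013.
P(2 | observation) = 0.004657 / 0.0364013 = 0.127935.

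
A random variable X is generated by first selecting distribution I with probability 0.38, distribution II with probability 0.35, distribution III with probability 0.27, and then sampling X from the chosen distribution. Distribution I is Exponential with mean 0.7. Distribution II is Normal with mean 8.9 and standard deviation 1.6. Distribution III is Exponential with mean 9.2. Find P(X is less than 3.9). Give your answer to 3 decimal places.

Conditional on each component, P(X < 3.9): I: 0.996195; II: 0.000889025; III: 0.345519.
By total probability, P(X < 3.9) = 0.38·0.996195 + 0.35·0.000889025 + 0.27·0.345519 = 0.472155.

0.472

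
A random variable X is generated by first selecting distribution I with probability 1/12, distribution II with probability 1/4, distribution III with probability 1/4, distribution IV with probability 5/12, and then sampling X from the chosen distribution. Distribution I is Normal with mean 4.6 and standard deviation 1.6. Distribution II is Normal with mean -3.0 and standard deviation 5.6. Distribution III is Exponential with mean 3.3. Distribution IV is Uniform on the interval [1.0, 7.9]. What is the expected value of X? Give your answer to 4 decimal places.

Component means — I: 4.6; II: -3; III: 3.3; IV: 4.45.
E[X] = 0.0833333·4.6 + 0.25·-3 + 0.25·3.3 + 0.416667·4.45 = 2.3125.

2.3125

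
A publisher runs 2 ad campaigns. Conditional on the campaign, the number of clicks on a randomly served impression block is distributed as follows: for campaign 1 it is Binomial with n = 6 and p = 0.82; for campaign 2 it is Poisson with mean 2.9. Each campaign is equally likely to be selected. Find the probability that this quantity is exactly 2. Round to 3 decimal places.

0.121

Conditional on each campaign, P(X = 2): 1: 0.0105879; 2: 0.231373.
By total probability, P(X = 2) = 0.5·0.0105879 + 0.5·0.231373 = 0.12098.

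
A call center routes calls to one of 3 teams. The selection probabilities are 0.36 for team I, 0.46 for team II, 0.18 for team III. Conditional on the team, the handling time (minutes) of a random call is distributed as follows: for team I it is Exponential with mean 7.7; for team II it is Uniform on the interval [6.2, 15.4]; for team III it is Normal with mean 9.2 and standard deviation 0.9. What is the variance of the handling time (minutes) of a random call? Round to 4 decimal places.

Per component, I: μ=7.7, E[X²]=118.58; II: μ=10.8, E[X²]=123.693; III: μ=9.2, E[X²]=85.45.
E[X] = 0.36·7.7 + 0.46·10.8 + 0.18·9.2 = 9.396.
E[X²] = 0.36·118.58 + 0.46·123.693 + 0.18·85.45 = 114.969.
Var(X) = E[X²] − (E[X])² = 114.969 − 88.2848 = 26.6839.

26.6839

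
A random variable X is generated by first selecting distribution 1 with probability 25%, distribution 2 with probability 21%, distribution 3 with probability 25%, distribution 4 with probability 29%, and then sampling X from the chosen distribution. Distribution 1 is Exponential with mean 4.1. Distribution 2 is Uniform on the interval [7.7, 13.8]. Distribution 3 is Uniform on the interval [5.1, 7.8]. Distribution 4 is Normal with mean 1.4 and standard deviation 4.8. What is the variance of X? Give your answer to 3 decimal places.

23.026

Per component, 1: μ=4.1, E[X²]=33.62; 2: μ=10.75, E[X²]=118.663; 3: μ=6.45, E[X²]=42.21; 4: μ=1.4, E[X²]=25.
E[X] = 0.25·4.1 + 0.21·10.75 + 0.25·6.45 + 0.29·1.4 = 5.301.
E[X²] = 0.25·33.62 + 0.21·118.663 + 0.25·42.21 + 0.29·25 = 51.1268.
Var(X) = E[X²] − (E[X])² = 51.1268 − 28.1006 = 23.0262.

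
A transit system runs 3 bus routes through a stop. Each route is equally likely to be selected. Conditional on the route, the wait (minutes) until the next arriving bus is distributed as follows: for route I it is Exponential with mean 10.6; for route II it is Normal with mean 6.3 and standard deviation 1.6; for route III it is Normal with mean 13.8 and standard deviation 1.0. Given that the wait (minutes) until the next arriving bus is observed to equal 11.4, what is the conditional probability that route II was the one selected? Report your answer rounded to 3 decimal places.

0.028

Likelihoods f(11.4 | ·): I: 0.0321827; II: 0.00155074; III: 0.0223945.
Posterior ∝ prior × likelihood. Numerator for II: 0.333333·0.00155074 = 0.000516915.
Normalizing constant: 0.333333·0.0321827 + 0.333333·0.00155074 + 0.333333·0.0223945 = 0.0187093.
P(II | observation) = 0.000516915 / 0.0187093 = 0.0276287.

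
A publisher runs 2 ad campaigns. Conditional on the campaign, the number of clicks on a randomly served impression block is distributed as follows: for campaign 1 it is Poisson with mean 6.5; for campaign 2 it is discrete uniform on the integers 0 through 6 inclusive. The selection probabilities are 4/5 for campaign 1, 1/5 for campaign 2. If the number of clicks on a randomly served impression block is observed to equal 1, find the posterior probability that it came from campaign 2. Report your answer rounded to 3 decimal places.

0.785

Likelihoods P(X=1 | ·): 1: 0.00977235; 2: 0.142857.
Posterior ∝ prior × likelihood. Numerator for 2: 0.2·0.142857 = 0.0285714.
Normalizing constant: 0.8·0.00977235 + 0.2·0.142857 = 0.0363893.
P(2 | observation) = 0.0285714 / 0.0363893 = 0.78516.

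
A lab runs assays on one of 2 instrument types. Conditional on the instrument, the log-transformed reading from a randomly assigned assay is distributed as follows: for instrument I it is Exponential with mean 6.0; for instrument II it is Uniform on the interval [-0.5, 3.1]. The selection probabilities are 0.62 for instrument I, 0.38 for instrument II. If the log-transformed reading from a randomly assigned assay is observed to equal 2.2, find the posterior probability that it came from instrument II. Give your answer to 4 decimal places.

Likelihoods f(2.2 | ·): I: 0.115507; II: 0.277778.
Posterior ∝ prior × likelihood. Numerator for II: 0.38·0.277778 = 0.105556.
Normalizing constant: 0.62·0.115507 + 0.38·0.277778 = 0.17717.
P(II | observation) = 0.105556 / 0.17717 = 0.595788.

0.5958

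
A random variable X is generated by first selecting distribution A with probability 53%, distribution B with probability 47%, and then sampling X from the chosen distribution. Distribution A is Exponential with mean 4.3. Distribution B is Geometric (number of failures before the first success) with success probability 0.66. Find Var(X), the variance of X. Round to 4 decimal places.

Per component, A: μ=4.3, E[X²]=36.98; B: μ=0.515152, E[X²]=1.04591.
E[X] = 0.53·4.3 + 0.47·0.515152 = 2.52112.
E[X²] = 0.53·36.98 + 0.47·1.04591 = 20.091.
Var(X) = E[X²] − (E[X])² = 20.091 − 6.35605 = 13.7349.

13.7349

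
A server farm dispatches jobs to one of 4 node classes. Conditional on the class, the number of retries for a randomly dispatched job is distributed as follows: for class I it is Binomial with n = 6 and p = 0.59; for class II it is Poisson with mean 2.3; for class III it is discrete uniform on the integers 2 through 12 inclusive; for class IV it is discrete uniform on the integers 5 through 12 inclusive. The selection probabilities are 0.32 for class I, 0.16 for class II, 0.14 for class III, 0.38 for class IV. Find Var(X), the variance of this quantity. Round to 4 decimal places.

Per component, I: μ=3.54, E[X²]=13.983; II: μ=2.3, E[X²]=7.59; III: μ=7, E[X²]=59; IV: μ=8.5, E[X²]=77.5.
E[X] = 0.32·3.54 + 0.16·2.3 + 0.14·7 + 0.38·8.5 = 5.7108.
E[X²] = 0.32·13.983 + 0.16·7.59 + 0.14·59 + 0.38·77.5 = 43.399.
Var(X) = E[X²] − (E[X])² = 43.399 − 32.6132 = 10.7857.

10.7857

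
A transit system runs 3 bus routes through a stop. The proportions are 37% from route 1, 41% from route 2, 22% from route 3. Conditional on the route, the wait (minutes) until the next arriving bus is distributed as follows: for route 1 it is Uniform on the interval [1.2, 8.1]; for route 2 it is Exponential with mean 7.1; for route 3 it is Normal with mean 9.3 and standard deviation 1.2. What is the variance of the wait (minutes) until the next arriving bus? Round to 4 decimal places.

25.5601

Per component, 1: μ=4.65, E[X²]=25.59; 2: μ=7.1, E[X²]=100.82; 3: μ=9.3, E[X²]=87.93.
E[X] = 0.37·4.65 + 0.41·7.1 + 0.22·9.3 = 6.6775.
E[X²] = 0.37·25.59 + 0.41·100.82 + 0.22·87.93 = 70.1491.
Var(X) = E[X²] − (E[X])² = 70.1491 − 44.589 = 25.5601.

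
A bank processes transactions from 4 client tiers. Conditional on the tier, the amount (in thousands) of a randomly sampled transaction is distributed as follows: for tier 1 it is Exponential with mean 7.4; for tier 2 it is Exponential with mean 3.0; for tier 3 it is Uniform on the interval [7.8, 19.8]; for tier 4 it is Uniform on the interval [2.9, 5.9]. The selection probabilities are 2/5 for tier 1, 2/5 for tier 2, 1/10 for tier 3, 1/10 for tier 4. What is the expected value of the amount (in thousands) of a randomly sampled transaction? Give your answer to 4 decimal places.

Component means — 1: 7.4; 2: 3; 3: 13.8; 4: 4.4.
E[X] = 0.4·7.4 + 0.4·3 + 0.1·13.8 + 0.1·4.4 = 5.98.

5.9800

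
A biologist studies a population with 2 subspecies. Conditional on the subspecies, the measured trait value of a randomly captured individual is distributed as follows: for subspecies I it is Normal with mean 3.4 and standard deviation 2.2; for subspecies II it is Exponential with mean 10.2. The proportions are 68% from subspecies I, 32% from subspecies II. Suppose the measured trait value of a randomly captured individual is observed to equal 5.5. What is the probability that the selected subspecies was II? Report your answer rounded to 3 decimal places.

Likelihoods f(5.5 | ·): I: 0.114983; II: 0.057177.
Posterior ∝ prior × likelihood. Numerator for II: 0.32·0.057177 = 0.0182966.
Normalizing constant: 0.68·0.114983 + 0.32·0.057177 = 0.0964848.
P(II | observation) = 0.0182966 / 0.0964848 = 0.189632.

0.190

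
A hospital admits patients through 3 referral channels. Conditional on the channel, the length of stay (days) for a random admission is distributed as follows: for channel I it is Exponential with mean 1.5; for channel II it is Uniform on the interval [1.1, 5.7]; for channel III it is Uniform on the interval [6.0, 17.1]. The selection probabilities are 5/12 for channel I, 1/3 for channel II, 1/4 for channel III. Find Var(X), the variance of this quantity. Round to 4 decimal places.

Per component, I: μ=1.5, E[X²]=4.5; II: μ=3.4, E[X²]=13.3233; III: μ=11.55, E[X²]=143.67.
E[X] = 0.416667·1.5 + 0.333333·3.4 + 0.25·11.55 = 4.64583.
E[X²] = 0.416667·4.5 + 0.333333·13.3233 + 0.25·143.67 = 42.2336.
Var(X) = E[X²] − (E[X])² = 42.2336 − 21.5838 = 20.6498.

20.6498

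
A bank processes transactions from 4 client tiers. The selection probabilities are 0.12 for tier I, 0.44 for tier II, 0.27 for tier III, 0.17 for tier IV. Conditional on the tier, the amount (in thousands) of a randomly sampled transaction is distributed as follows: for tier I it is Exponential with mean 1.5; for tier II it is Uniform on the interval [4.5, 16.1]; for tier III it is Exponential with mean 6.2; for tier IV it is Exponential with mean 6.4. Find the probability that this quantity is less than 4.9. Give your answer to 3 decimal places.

0.369

Conditional on each tier, P(X < 4.9): I: 0.961867; II: 0.0344828; III: 0.546302; IV: 0.534957.
By total probability, P(X < 4.9) = 0.12·0.961867 + 0.44·0.0344828 + 0.27·0.546302 + 0.17·0.534957 = 0.36904.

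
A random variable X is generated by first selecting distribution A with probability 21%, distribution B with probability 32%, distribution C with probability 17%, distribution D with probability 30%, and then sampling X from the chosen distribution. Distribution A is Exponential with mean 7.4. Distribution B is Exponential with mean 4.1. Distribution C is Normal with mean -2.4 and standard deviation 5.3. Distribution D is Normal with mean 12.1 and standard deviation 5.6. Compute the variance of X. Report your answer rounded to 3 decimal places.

Per component, A: μ=7.4, E[X²]=109.52; B: μ=4.1, E[X²]=33.62; C: μ=-2.4, E[X²]=33.85; D: μ=12.1, E[X²]=177.77.
E[X] = 0.21·7.4 + 0.32·4.1 + 0.17·-2.4 + 0.3·12.1 = 6.088.
E[X²] = 0.21·109.52 + 0.32·33.62 + 0.17·33.85 + 0.3·177.77 = 92.8431.
Var(X) = E[X²] − (E[X])² = 92.8431 − 37.0637 = 55.7794.

55.779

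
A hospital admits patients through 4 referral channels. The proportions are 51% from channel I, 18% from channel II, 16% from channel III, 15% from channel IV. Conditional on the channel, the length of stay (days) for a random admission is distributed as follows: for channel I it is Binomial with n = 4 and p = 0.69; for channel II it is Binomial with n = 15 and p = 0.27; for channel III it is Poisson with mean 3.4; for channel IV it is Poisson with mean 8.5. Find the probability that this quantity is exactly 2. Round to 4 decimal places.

0.1950

Conditional on each channel, P(X = 2): I: 0.274519; II: 0.127972; III: 0.192898; IV: 0.00735029.
By total probability, P(X = 2) = 0.51·0.274519 + 0.18·0.127972 + 0.16·0.192898 + 0.15·0.00735029 = 0.195006.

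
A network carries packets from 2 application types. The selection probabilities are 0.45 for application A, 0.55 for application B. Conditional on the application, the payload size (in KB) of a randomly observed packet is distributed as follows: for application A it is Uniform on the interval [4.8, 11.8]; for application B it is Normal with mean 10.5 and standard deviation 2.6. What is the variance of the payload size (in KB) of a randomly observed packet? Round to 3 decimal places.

Per component, A: μ=8.3, E[X²]=72.9733; B: μ=10.5, E[X²]=117.01.
E[X] = 0.45·8.3 + 0.55·10.5 = 9.51.
E[X²] = 0.45·72.9733 + 0.55·117.01 = 97.1935.
Var(X) = E[X²] − (E[X])² = 97.1935 − 90.4401 = 6.7534.

6.753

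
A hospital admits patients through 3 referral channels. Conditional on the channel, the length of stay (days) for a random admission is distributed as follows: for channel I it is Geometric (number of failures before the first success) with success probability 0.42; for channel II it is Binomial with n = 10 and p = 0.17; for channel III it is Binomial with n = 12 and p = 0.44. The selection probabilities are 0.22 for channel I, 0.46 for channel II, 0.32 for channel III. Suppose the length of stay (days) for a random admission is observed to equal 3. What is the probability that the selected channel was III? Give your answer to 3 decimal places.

0.262

Likelihoods P(X=3 | ·): I: 0.081947; II: 0.159983; III: 0.101502.
Posterior ∝ prior × likelihood. Numerator for III: 0.32·0.101502 = 0.0324805.
Normalizing constant: 0.22·0.081947 + 0.46·0.159983 + 0.32·0.101502 = 0.124101.
P(III | observation) = 0.0324805 / 0.124101 = 0.261726.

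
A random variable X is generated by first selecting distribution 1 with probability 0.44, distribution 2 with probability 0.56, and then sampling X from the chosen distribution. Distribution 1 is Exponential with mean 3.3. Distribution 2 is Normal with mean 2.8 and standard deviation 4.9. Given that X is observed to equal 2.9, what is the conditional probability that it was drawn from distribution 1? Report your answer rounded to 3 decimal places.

Likelihoods f(2.9 | ·): 1: 0.125844; 2: 0.0813998.
Posterior ∝ prior × likelihood. Numerator for 1: 0.44·0.125844 = 0.0553715.
Normalizing constant: 0.44·0.125844 + 0.56·0.0813998 = 0.100955.
P(1 | observation) = 0.0553715 / 0.100955 = 0.548475.

0.548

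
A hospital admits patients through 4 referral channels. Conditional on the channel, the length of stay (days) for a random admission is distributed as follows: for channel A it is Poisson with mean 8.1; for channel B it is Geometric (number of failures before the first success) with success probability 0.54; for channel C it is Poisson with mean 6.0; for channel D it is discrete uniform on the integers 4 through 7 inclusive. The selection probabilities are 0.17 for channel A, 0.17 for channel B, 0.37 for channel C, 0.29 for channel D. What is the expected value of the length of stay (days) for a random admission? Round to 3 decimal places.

Component means — A: 8.1; B: 0.851852; C: 6; D: 5.5.
E[X] = 0.17·8.1 + 0.17·0.851852 + 0.37·6 + 0.29·5.5 = 5.33681.

5.337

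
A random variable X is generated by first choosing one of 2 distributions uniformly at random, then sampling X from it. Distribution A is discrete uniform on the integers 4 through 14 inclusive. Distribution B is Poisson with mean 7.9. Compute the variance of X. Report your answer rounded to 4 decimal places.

9.2525

Per component, A: μ=9, E[X²]=91; B: μ=7.9, E[X²]=70.31.
E[X] = 0.5·9 + 0.5·7.9 = 8.45.
E[X²] = 0.5·91 + 0.5·70.31 = 80.655.
Var(X) = E[X²] − (E[X])² = 80.655 − 71.4025 = 9.2525.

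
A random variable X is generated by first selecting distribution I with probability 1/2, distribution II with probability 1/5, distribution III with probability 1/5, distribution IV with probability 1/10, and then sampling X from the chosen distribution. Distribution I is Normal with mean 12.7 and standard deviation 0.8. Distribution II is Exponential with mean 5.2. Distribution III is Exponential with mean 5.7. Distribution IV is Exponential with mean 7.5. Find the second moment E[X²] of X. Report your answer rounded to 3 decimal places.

116.027

For each component E[X²] = Var + (mean)², giving I: 161.93; II: 54.08; III: 64.98; IV: 112.5.
Overall E[X²] = 0.5·161.93 + 0.2·54.08 + 0.2·64.98 + 0.1·112.5 = 116.027.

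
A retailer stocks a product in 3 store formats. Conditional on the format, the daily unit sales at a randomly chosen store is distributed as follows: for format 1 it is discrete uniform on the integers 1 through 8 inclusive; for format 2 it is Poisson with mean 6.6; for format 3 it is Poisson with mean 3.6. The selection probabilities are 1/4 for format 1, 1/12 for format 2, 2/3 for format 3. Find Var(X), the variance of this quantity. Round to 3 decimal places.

Per component, 1: μ=4.5, E[X²]=25.5; 2: μ=6.6, E[X²]=50.16; 3: μ=3.6, E[X²]=16.56.
E[X] = 0.25·4.5 + 0.0833333·6.6 + 0.666667·3.6 = 4.075.
E[X²] = 0.25·25.5 + 0.0833333·50.16 + 0.666667·16.56 = 21.595.
Var(X) = E[X²] − (E[X])² = 21.595 − 16.6056 = 4.98937.

4.989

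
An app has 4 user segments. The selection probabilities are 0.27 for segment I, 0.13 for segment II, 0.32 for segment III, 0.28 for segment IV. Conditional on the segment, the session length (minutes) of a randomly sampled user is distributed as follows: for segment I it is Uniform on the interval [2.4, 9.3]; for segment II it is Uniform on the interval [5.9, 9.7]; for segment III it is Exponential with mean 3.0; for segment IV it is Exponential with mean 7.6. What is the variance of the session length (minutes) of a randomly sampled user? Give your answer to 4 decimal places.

Per component, I: μ=5.85, E[X²]=38.19; II: μ=7.8, E[X²]=62.0433; III: μ=3, E[X²]=18; IV: μ=7.6, E[X²]=115.52.
E[X] = 0.27·5.85 + 0.13·7.8 + 0.32·3 + 0.28·7.6 = 5.6815.
E[X²] = 0.27·38.19 + 0.13·62.0433 + 0.32·18 + 0.28·115.52 = 56.4825.
Var(X) = E[X²] − (E[X])² = 56.4825 − 32.2794 = 24.2031.

24.2031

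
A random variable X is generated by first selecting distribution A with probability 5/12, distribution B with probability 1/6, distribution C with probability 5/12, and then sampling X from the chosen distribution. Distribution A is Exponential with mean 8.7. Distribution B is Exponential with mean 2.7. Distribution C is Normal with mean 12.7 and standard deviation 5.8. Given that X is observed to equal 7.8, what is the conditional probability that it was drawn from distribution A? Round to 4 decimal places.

Likelihoods f(7.8 | ·): A: 0.0468936; B: 0.0206067; C: 0.048139.
Posterior ∝ prior × likelihood. Numerator for A: 0.416667·0.0468936 = 0.019539.
Normalizing constant: 0.416667·0.0468936 + 0.166667·0.0206067 + 0.416667·0.048139 = 0.0430313.
P(A | observation) = 0.019539 / 0.0430313 = 0.454064.

0.4541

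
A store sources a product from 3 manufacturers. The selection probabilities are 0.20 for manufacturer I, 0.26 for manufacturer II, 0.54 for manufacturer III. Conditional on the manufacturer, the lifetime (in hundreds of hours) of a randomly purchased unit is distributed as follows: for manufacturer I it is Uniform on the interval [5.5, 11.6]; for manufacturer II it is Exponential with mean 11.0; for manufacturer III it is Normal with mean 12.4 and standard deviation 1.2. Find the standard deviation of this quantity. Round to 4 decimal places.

5.9200

Per component, I: μ=8.55, E[X²]=76.2033; II: μ=11, E[X²]=242; III: μ=12.4, E[X²]=155.2.
E[X] = 0.2·8.55 + 0.26·11 + 0.54·12.4 = 11.266.
E[X²] = 0.2·76.2033 + 0.26·242 + 0.54·155.2 = 161.969.
Var(X) = E[X²] − (E[X])² = 161.969 − 126.923 = 35.0459.
SD(X) = √35.0459 = 5.91996.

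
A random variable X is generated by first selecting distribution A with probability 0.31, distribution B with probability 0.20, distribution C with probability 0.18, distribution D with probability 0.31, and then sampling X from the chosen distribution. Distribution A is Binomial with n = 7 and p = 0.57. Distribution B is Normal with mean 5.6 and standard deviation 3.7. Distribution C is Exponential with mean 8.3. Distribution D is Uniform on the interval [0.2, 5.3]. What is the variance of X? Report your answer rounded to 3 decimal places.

20.172

Per component, A: μ=3.99, E[X²]=17.6358; B: μ=5.6, E[X²]=45.05; C: μ=8.3, E[X²]=137.78; D: μ=2.75, E[X²]=9.73.
E[X] = 0.31·3.99 + 0.2·5.6 + 0.18·8.3 + 0.31·2.75 = 4.7034.
E[X²] = 0.31·17.6358 + 0.2·45.05 + 0.18·137.78 + 0.31·9.73 = 42.2938.
Var(X) = E[X²] − (E[X])² = 42.2938 − 22.122 = 20.1718.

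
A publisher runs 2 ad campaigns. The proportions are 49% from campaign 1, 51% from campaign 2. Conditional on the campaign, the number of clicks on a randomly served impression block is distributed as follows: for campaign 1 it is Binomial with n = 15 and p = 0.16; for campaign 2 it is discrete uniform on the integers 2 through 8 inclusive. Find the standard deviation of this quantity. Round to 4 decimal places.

Per component, 1: μ=2.4, E[X²]=7.776; 2: μ=5, E[X²]=29.
E[X] = 0.49·2.4 + 0.51·5 = 3.726.
E[X²] = 0.49·7.776 + 0.51·29 = 18.6002.
Var(X) = E[X²] − (E[X])² = 18.6002 − 13.8831 = 4.71716.
SD(X) = √4.71716 = 2.1719.

2.1719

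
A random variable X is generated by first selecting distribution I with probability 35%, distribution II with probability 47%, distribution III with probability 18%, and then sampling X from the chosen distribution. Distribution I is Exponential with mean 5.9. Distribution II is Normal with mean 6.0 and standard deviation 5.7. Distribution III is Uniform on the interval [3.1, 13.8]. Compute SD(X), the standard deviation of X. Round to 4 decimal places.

Per component, I: μ=5.9, E[X²]=69.62; II: μ=6, E[X²]=68.49; III: μ=8.45, E[X²]=80.9433.
E[X] = 0.35·5.9 + 0.47·6 + 0.18·8.45 = 6.406.
E[X²] = 0.35·69.62 + 0.47·68.49 + 0.18·80.9433 = 71.1271.
Var(X) = E[X²] − (E[X])² = 71.1271 − 41.0368 = 30.0903.
SD(X) = √30.0903 = 5.48546.

5.4855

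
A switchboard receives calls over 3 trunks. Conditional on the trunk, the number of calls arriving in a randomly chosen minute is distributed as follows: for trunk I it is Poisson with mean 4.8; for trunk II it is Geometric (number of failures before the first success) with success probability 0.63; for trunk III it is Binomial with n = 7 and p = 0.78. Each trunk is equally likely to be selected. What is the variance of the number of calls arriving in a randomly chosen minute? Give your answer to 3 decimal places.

Per component, I: μ=4.8, E[X²]=27.84; II: μ=0.587302, E[X²]=1.27715; III: μ=5.46, E[X²]=31.0128.
E[X] = 0.333333·4.8 + 0.333333·0.587302 + 0.333333·5.46 = 3.61577.
E[X²] = 0.333333·27.84 + 0.333333·1.27715 + 0.333333·31.0128 = 20.0433.
Var(X) = E[X²] − (E[X])² = 20.0433 − 13.0738 = 6.96954.

6.970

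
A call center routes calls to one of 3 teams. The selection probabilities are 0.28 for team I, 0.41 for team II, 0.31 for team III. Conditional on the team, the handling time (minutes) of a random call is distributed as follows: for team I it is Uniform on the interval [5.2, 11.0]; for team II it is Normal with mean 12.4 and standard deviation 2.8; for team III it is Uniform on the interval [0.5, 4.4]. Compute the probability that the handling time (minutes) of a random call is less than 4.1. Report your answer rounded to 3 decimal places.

0.287

Conditional on each team, P(X < 4.1): I: 0; II: 0.00151693; III: 0.923077.
By total probability, P(X < 4.1) = 0.28·0 + 0.41·0.00151693 + 0.31·0.923077 = 0.286776.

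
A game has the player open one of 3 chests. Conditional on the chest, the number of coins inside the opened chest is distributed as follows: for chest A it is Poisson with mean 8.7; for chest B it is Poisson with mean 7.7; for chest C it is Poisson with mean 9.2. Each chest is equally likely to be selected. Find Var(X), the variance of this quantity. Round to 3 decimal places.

Per component, A: μ=8.7, E[X²]=84.39; B: μ=7.7, E[X²]=66.99; C: μ=9.2, E[X²]=93.84.
E[X] = 0.333333·8.7 + 0.333333·7.7 + 0.333333·9.2 = 8.53333.
E[X²] = 0.333333·84.39 + 0.333333·66.99 + 0.333333·93.84 = 81.74.
Var(X) = E[X²] − (E[X])² = 81.74 − 72.8178 = 8.92222.

8.922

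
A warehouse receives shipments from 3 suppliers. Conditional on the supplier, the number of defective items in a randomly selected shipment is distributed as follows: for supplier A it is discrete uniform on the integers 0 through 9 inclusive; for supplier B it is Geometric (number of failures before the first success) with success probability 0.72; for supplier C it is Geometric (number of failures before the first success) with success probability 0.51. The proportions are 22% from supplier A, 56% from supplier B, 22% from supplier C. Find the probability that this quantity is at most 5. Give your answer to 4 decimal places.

0.9087

Conditional on each supplier, P(X ≤ 5): A: 0.6; B: 0.999518; C: 0.986159.
By total probability, P(X ≤ 5) = 0.22·0.6 + 0.56·0.999518 + 0.22·0.986159 = 0.908685.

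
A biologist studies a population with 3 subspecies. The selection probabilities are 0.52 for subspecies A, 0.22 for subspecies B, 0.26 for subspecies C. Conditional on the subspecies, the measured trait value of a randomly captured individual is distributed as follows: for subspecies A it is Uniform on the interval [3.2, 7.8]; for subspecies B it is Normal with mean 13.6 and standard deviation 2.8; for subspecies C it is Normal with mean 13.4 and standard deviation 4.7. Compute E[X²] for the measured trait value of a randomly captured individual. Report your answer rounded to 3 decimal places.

111.492

For each component E[X²] = Var + (mean)², giving A: 32.0133; B: 192.8; C: 201.65.
Overall E[X²] = 0.52·32.0133 + 0.22·192.8 + 0.26·201.65 = 111.492.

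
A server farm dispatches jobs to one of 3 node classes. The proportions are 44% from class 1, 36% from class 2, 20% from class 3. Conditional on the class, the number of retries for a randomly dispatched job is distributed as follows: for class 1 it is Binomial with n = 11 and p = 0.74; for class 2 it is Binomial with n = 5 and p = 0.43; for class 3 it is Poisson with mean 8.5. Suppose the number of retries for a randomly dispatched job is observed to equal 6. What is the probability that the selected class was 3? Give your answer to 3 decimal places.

0.350

Likelihoods P(X=6 | ·): 1: 0.0901362; 2: 0; 3: 0.106581.
Posterior ∝ prior × likelihood. Numerator for 3: 0.2·0.106581 = 0.0213161.
Normalizing constant: 0.44·0.0901362 + 0.36·0 + 0.2·0.106581 = 0.060976.
P(3 | observation) = 0.0213161 / 0.060976 = 0.349582.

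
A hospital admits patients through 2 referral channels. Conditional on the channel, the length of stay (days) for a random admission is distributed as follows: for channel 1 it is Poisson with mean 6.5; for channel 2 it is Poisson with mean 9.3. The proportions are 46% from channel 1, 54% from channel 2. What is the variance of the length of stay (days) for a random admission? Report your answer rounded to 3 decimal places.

9.959

Per component, 1: μ=6.5, E[X²]=48.75; 2: μ=9.3, E[X²]=95.79.
E[X] = 0.46·6.5 + 0.54·9.3 = 8.012.
E[X²] = 0.46·48.75 + 0.54·95.79 = 74.1516.
Var(X) = E[X²] − (E[X])² = 74.1516 − 64.1921 = 9.95946.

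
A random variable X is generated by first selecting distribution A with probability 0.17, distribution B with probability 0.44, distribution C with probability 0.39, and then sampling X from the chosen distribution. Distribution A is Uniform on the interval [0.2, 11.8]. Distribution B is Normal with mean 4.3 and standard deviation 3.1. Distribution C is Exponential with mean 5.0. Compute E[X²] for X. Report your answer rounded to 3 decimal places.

39.890

For each component E[X²] = Var + (mean)², giving A: 47.2133; B: 28.1; C: 50.
Overall E[X²] = 0.17·47.2133 + 0.44·28.1 + 0.39·50 = 39.8903.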